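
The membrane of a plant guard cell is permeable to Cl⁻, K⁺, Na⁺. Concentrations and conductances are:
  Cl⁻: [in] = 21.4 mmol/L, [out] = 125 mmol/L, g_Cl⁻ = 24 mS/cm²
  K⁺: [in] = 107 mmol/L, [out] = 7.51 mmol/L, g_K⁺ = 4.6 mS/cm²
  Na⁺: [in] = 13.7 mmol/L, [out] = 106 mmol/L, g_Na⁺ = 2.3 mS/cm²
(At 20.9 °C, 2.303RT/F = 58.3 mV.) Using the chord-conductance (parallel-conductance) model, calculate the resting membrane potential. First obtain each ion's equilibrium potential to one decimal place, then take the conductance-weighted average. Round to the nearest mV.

E_Cl⁻ = (58.3/-1)·log₁₀(125/21.4) = -44.7 mV
E_K⁺ = (58.3/1)·log₁₀(7.51/107) = -67.3 mV
E_Na⁺ = (58.3/1)·log₁₀(106/13.7) = 51.8 mV
Vm = (Σ gᵢEᵢ)/(Σ gᵢ) = (24·-44.7 + 4.6·-67.3 + 2.3·51.8) / (24 + 4.6 + 2.3)
= -1263.24 / 30.9 = -40.88 mV

-41 mV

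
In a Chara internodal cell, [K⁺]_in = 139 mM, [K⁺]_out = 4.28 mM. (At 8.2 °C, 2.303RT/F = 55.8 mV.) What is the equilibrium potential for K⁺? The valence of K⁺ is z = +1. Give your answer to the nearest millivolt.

E = (55.8/z) · log₁₀([K⁺]_out/[K⁺]_in) with z = +1.
= (55.8/1) · log₁₀(4.28/139) = 55.80 · log₁₀(0.03079)
= 55.80 · (-1.5116) = -84.35 mV

-84 mV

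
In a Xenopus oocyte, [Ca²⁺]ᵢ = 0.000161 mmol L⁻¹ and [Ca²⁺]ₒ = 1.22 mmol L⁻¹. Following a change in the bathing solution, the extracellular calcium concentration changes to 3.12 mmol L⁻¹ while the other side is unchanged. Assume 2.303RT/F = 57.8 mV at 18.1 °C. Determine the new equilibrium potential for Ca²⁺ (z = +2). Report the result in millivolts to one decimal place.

123.9 mV

After the shift: [Ca²⁺]_out = 3.12, [Ca²⁺]_in = 0.000161 mmol L⁻¹.
E_new = (57.8/2)·log₁₀(3.12/0.000161) = 28.90 · (4.2873) = 123.90 mV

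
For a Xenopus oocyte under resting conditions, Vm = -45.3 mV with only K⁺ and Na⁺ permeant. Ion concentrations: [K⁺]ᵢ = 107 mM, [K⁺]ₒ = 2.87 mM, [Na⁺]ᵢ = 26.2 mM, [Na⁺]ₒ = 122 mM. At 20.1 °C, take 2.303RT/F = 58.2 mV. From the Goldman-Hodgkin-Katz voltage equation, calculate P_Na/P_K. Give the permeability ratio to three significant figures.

Let α = P_Na/P_K. GHK: Vm = 58.2·log₁₀[(Kₒ + α·Naₒ)/(Kᵢ + α·Naᵢ)].
10^(Vm/58.2) = 10^(-45.3/58.2) = 0.16659
So 0.16659·(Kᵢ + α·Naᵢ) = Kₒ + α·Naₒ → α = (0.16659·107.0 − 2.87) / (122.0 − 0.16659·26.2)
α = (17.83 − 2.87) / (122.0 − 4.365) = 14.96/117.6 = 0.1271

0.127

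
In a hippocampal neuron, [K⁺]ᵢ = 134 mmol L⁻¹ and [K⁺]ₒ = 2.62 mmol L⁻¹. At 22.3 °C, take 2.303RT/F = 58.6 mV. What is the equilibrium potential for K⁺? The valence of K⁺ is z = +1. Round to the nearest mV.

E = (58.6/z) · log₁₀([K⁺]_out/[K⁺]_in) with z = +1.
= (58.6/1) · log₁₀(2.62/134) = 58.60 · log₁₀(0.01955)
= 58.60 · (-1.7088) = -100.14 mV

-100 mV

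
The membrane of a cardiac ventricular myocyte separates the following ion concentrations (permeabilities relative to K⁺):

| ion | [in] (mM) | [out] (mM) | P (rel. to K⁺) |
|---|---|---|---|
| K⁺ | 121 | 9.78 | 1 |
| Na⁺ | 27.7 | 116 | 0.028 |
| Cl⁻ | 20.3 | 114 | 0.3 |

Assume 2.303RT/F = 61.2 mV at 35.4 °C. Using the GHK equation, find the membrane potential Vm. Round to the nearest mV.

-56 mV

Vm = 61.2 · log₁₀[(Σ P·[cation]ₒ + Σ P·[anion]ᵢ) / (Σ P·[cation]ᵢ + Σ P·[anion]ₒ)]
Numerator = 1×9.78 + 0.028×116 + 0.3×20.3 = 19.12
Denominator = 1×121 + 0.028×27.7 + 0.3×114 = 156
Vm = 61.2 · log₁₀(0.12257) = 61.2 × (-0.9116) = -55.79 mV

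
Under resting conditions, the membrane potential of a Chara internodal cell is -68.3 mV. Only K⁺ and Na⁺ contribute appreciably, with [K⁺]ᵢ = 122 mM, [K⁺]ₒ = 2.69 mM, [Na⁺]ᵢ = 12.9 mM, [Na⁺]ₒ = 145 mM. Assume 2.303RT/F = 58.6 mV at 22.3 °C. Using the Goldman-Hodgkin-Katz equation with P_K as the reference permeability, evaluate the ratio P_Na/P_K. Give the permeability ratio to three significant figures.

Let α = P_Na/P_K. GHK: Vm = 58.6·log₁₀[(Kₒ + α·Naₒ)/(Kᵢ + α·Naᵢ)].
10^(Vm/58.6) = 10^(-68.3/58.6) = 0.068308
So 0.068308·(Kᵢ + α·Naᵢ) = Kₒ + α·Naₒ → α = (0.068308·122.0 − 2.69) / (145.0 − 0.068308·12.9)
α = (8.334 − 2.69) / (145.0 − 0.8812) = 5.644/144.1 = 0.03916

0.0392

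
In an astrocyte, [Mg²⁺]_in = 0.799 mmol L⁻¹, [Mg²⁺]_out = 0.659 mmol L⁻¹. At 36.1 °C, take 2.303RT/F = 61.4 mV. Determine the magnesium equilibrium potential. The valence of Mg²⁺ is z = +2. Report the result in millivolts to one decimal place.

-2.6 mV

E = (61.4/z) · log₁₀([Mg²⁺]_out/[Mg²⁺]_in) with z = +2.
= (61.4/2) · log₁₀(0.659/0.799) = 30.70 · log₁₀(0.8248)
= 30.70 · (-0.0837) = -2.57 mV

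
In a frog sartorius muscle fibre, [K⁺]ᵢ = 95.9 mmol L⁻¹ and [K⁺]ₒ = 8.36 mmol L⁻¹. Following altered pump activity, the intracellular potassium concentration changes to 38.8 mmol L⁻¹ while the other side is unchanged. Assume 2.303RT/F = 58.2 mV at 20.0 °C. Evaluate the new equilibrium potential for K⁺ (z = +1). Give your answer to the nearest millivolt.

-39 mV

After the shift: [K⁺]_out = 8.36, [K⁺]_in = 38.8 mmol L⁻¹.
E_new = (58.2/1)·log₁₀(8.36/38.8) = 58.20 · (-0.6666) = -38.80 mV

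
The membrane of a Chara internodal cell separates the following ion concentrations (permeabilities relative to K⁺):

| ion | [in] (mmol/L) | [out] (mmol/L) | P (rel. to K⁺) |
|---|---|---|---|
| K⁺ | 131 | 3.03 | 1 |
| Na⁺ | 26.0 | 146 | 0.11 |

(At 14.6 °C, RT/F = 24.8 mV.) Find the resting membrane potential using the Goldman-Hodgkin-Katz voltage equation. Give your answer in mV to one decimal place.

-48.3 mV

Vm = 24.8 · ln[(Σ P·[cation]ₒ + Σ P·[anion]ᵢ) / (Σ P·[cation]ᵢ + Σ P·[anion]ₒ)]
Numerator = 1×3.03 + 0.11×146 = 19.09
Denominator = 1×131 + 0.11×26.0 = 133.9
Vm = 24.8 · ln(0.14261) = 24.8 × (-1.9476) = -48.30 mV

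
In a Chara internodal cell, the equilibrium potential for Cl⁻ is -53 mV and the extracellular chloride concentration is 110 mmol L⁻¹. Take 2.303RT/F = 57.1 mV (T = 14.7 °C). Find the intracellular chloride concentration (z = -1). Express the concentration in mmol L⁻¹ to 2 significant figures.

Nernst: E = (57.1/-1) · log₁₀([out]/[in]), so log₁₀([out]/[in]) = -53.0 × -1 / 57.1 = 0.9282.
[out]/[in] = 10^(0.9282) = 8.476.
[in] = 110 / 8.476 = 12.98 mmol L⁻¹.

13 mmol L⁻¹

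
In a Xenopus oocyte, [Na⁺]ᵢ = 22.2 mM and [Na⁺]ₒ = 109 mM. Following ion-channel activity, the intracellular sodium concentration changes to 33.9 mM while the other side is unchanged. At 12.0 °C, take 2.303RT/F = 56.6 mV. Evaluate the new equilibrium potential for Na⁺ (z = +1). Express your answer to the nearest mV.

After the shift: [Na⁺]_out = 109, [Na⁺]_in = 33.9 mM.
E_new = (56.6/1)·log₁₀(109/33.9) = 56.60 · (0.5072) = 28.71 mV

29 mV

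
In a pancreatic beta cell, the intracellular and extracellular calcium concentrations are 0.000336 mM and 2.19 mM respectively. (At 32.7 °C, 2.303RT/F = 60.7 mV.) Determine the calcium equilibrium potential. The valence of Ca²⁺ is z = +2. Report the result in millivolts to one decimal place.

115.8 mV

E = (60.7/z) · log₁₀([Ca²⁺]_out/[Ca²⁺]_in) with z = +2.
= (60.7/2) · log₁₀(2.19/0.000336) = 30.35 · log₁₀(6518)
= 30.35 · (3.8141) = 115.76 mV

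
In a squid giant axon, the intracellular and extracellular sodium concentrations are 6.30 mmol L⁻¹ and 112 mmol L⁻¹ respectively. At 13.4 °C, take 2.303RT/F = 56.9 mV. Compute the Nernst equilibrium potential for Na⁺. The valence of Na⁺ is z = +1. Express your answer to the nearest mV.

E = (56.9/z) · log₁₀([Na⁺]_out/[Na⁺]_in) with z = +1.
= (56.9/1) · log₁₀(112/6.30) = 56.90 · log₁₀(17.78)
= 56.90 · (1.2499) = 71.12 mV

71 mV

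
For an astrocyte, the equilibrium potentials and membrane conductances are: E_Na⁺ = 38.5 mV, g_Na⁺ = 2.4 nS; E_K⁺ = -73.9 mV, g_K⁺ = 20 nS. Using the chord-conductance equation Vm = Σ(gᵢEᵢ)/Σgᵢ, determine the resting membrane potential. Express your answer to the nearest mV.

-62 mV

Σ gᵢEᵢ = 2.4·(38.5) + 20·(-73.9) = -1385.60
Σ gᵢ = 2.4 + 20 = 22.4
Vm = -1385.60 / 22.4 = -61.86 mV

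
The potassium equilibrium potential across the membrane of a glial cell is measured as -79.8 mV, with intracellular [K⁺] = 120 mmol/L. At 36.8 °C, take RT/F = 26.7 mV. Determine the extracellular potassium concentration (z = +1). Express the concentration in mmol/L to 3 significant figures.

Nernst: E = (26.7/1) · ln([out]/[in]), so ln([out]/[in]) = -79.8 × 1 / 26.7 = -2.9888.
[out]/[in] = e^(-2.9888) = 0.05035.
[out] = 0.05035 × 120 = 6.042 mmol/L.

6.04 mmol/L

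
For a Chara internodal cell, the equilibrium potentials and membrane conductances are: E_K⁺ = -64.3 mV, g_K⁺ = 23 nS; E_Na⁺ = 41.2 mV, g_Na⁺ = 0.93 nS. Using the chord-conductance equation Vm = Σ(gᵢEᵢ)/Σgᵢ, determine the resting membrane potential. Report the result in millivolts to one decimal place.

-60.2 mV

Σ gᵢEᵢ = 23·(-64.3) + 0.93·(41.2) = -1440.58
Σ gᵢ = 23 + 0.93 = 23.93
Vm = -1440.58 / 23.93 = -60.20 mV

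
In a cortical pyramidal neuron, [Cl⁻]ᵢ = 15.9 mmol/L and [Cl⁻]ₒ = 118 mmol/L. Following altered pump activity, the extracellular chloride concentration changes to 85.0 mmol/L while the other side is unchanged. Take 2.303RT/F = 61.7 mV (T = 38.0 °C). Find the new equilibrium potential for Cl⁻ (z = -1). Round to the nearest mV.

After the shift: [Cl⁻]_out = 85.0, [Cl⁻]_in = 15.9 mmol/L.
E_new = (61.7/-1)·log₁₀(85.0/15.9) = -61.70 · (0.7280) = -44.92 mV

-45 mV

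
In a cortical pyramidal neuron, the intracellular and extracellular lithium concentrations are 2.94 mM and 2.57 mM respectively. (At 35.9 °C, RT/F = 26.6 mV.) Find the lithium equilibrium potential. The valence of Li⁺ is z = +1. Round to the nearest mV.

E = (26.6/z) · ln([Li⁺]_out/[Li⁺]_in) with z = +1.
= (26.6/1) · ln(2.57/2.94) = 26.60 · ln(0.8741)
= 26.60 · (-0.1345) = -3.58 mV

-4 mV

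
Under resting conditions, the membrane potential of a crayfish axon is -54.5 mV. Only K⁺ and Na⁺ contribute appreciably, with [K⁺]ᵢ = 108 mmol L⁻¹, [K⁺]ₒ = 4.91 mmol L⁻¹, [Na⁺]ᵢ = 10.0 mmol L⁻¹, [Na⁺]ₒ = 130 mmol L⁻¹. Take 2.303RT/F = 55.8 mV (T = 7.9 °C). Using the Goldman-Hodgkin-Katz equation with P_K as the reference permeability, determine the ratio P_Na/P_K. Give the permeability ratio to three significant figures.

0.0503

Let α = P_Na/P_K. GHK: Vm = 55.8·log₁₀[(Kₒ + α·Naₒ)/(Kᵢ + α·Naᵢ)].
10^(Vm/55.8) = 10^(-54.5/55.8) = 0.10551
So 0.10551·(Kᵢ + α·Naᵢ) = Kₒ + α·Naₒ → α = (0.10551·108.0 − 4.91) / (130.0 − 0.10551·10.0)
α = (11.4 − 4.91) / (130.0 − 1.055) = 6.485/128.9 = 0.05029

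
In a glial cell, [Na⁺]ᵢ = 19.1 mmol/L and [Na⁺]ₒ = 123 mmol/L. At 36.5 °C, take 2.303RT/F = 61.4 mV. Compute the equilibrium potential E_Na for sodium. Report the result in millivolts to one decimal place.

E = (61.4/z) · log₁₀([Na⁺]_out/[Na⁺]_in) with z = +1.
= (61.4/1) · log₁₀(123/19.1) = 61.40 · log₁₀(6.44)
= 61.40 · (0.8089) = 49.66 mV

49.7 mV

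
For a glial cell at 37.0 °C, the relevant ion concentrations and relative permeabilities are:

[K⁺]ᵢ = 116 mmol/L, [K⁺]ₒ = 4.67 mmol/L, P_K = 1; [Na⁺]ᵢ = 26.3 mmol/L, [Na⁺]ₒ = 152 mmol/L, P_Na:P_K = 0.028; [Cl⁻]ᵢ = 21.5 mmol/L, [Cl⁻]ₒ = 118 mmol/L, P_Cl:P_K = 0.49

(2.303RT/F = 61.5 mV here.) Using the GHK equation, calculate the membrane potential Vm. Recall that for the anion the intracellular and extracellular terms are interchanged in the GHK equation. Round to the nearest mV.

-59 mV

Vm = 61.5 · log₁₀[(Σ P·[cation]ₒ + Σ P·[anion]ᵢ) / (Σ P·[cation]ᵢ + Σ P·[anion]ₒ)]
Numerator = 1×4.67 + 0.028×152 + 0.49×21.5 = 19.46
Denominator = 1×116 + 0.028×26.3 + 0.49×118 = 174.6
Vm = 61.5 · log₁₀(0.11149) = 61.5 × (-0.9528) = -58.60 mV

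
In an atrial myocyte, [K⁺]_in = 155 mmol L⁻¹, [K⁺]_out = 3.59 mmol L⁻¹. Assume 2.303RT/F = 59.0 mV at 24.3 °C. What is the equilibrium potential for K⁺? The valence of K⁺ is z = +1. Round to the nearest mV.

E = (59.0/z) · log₁₀([K⁺]_out/[K⁺]_in) with z = +1.
= (59.0/1) · log₁₀(3.59/155) = 59.00 · log₁₀(0.02316)
= 59.00 · (-1.6352) = -96.48 mV

-96 mV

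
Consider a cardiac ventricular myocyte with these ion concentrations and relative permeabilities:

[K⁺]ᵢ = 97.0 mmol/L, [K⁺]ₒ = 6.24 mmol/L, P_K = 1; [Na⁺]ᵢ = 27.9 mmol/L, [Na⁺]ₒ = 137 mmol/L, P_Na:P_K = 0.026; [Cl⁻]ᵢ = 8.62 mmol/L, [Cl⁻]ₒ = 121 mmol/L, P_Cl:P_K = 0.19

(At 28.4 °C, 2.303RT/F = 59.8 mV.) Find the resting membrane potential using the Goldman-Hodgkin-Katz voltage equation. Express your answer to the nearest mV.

-61 mV

Vm = 59.8 · log₁₀[(Σ P·[cation]ₒ + Σ P·[anion]ᵢ) / (Σ P·[cation]ᵢ + Σ P·[anion]ₒ)]
Numerator = 1×6.24 + 0.026×137 + 0.19×8.62 = 11.44
Denominator = 1×97.0 + 0.026×27.9 + 0.19×121 = 120.7
Vm = 59.8 · log₁₀(0.094767) = 59.8 × (-1.0233) = -61.20 mV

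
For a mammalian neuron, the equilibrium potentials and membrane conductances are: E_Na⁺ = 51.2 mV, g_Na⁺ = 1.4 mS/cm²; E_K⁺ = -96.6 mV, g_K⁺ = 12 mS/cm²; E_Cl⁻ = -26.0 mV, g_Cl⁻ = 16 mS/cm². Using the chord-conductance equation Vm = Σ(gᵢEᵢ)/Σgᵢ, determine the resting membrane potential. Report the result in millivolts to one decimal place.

-51.1 mV

Σ gᵢEᵢ = 1.4·(51.2) + 12·(-96.6) + 16·(-26.0) = -1503.52
Σ gᵢ = 1.4 + 12 + 16 = 29.4
Vm = -1503.52 / 29.4 = -51.14 mV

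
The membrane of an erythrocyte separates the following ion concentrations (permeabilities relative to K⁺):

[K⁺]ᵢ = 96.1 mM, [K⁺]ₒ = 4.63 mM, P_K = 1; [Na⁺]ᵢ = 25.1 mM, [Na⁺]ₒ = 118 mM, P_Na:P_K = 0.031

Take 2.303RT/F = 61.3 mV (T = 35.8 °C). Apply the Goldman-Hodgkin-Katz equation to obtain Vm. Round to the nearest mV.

Vm = 61.3 · log₁₀[(Σ P·[cation]ₒ + Σ P·[anion]ᵢ) / (Σ P·[cation]ᵢ + Σ P·[anion]ₒ)]
Numerator = 1×4.63 + 0.031×118 = 8.288
Denominator = 1×96.1 + 0.031×25.1 = 96.88
Vm = 61.3 · log₁₀(0.085551) = 61.3 × (-1.0678) = -65.45 mV

-65 mV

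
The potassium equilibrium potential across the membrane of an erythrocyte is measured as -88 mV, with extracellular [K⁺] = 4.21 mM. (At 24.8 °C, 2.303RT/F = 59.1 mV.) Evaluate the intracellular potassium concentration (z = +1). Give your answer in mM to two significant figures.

Nernst: E = (59.1/1) · log₁₀([out]/[in]), so log₁₀([out]/[in]) = -88.0 × 1 / 59.1 = -1.4890.
[out]/[in] = 10^(-1.4890) = 0.03243.
[in] = 4.21 / 0.03243 = 129.8 mM.

130 mM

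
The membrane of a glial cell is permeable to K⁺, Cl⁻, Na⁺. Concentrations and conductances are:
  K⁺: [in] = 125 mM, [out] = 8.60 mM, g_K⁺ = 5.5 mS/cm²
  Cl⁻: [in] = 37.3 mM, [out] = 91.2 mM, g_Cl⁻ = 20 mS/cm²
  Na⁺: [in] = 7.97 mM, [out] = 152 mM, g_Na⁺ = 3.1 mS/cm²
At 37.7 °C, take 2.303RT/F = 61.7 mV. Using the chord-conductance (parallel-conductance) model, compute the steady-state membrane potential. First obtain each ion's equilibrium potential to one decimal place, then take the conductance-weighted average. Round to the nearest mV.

-22 mV

E_K⁺ = (61.7/1)·log₁₀(8.60/125) = -71.7 mV
E_Cl⁻ = (61.7/-1)·log₁₀(91.2/37.3) = -24.0 mV
E_Na⁺ = (61.7/1)·log₁₀(152/7.97) = 79.0 mV
Vm = (Σ gᵢEᵢ)/(Σ gᵢ) = (5.5·-71.7 + 20·-24.0 + 3.1·79.0) / (5.5 + 20 + 3.1)
= -629.45 / 28.6 = -22.01 mV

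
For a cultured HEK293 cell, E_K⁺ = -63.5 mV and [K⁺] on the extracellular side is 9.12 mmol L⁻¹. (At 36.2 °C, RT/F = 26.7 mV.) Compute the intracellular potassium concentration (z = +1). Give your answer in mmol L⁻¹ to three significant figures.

98.4 mmol L⁻¹

Nernst: E = (26.7/1) · ln([out]/[in]), so ln([out]/[in]) = -63.5 × 1 / 26.7 = -2.3783.
[out]/[in] = e^(-2.3783) = 0.09271.
[in] = 9.12 / 0.09271 = 98.37 mmol L⁻¹.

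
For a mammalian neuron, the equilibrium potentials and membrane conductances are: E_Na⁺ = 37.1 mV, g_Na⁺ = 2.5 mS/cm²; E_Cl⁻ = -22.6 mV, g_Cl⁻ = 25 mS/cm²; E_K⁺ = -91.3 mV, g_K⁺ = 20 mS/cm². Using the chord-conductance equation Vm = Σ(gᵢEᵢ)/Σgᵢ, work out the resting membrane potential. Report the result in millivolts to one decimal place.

Σ gᵢEᵢ = 2.5·(37.1) + 25·(-22.6) + 20·(-91.3) = -2298.25
Σ gᵢ = 2.5 + 25 + 20 = 47.5
Vm = -2298.25 / 47.5 = -48.38 mV

-48.4 mV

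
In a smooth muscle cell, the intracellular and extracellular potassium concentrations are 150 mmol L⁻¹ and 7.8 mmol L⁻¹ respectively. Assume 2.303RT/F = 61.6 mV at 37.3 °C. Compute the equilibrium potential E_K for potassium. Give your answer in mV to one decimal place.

-79.1 mV

E = (61.6/z) · log₁₀([K⁺]_out/[K⁺]_in) with z = +1.
= (61.6/1) · log₁₀(7.8/150) = 61.60 · log₁₀(0.052)
= 61.60 · (-1.2840) = -79.09 mV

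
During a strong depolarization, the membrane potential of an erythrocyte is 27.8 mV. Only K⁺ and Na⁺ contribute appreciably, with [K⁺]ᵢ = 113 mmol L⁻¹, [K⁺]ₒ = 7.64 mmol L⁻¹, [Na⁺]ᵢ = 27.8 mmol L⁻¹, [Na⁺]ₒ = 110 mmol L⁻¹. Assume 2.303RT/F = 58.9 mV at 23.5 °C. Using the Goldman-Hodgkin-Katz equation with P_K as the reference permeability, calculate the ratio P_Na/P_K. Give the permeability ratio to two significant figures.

Let α = P_Na/P_K. GHK: Vm = 58.9·log₁₀[(Kₒ + α·Naₒ)/(Kᵢ + α·Naᵢ)].
10^(Vm/58.9) = 10^(27.8/58.9) = 2.9647
So 2.9647·(Kᵢ + α·Naᵢ) = Kₒ + α·Naₒ → α = (2.9647·113.0 − 7.64) / (110.0 − 2.9647·27.8)
α = (335 − 7.64) / (110.0 − 82.42) = 327.4/27.58 = 11.87

12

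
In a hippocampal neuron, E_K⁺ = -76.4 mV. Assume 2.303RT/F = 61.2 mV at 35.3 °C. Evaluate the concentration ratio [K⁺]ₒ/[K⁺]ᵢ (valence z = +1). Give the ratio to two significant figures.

log₁₀([out]/[in]) = E·z/(61.2) = -76.4 × 1 / 61.2 = -1.2484
[out]/[in] = 10^(-1.2484) = 0.05645

0.056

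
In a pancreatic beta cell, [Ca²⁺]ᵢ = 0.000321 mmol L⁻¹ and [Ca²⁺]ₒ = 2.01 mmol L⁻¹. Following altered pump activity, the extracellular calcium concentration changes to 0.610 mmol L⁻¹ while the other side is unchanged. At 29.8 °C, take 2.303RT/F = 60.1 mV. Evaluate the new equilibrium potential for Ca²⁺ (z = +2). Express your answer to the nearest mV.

99 mV

After the shift: [Ca²⁺]_out = 0.610, [Ca²⁺]_in = 0.000321 mmol L⁻¹.
E_new = (60.1/2)·log₁₀(0.610/0.000321) = 30.05 · (3.2788) = 98.53 mV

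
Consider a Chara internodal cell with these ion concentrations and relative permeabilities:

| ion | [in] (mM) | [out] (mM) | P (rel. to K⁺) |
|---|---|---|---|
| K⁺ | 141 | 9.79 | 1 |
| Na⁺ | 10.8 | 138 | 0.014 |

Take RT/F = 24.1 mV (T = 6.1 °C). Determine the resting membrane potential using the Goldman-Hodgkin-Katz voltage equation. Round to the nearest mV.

-60 mV

Vm = 24.1 · ln[(Σ P·[cation]ₒ + Σ P·[anion]ᵢ) / (Σ P·[cation]ᵢ + Σ P·[anion]ₒ)]
Numerator = 1×9.79 + 0.014×138 = 11.72
Denominator = 1×141 + 0.014×10.8 = 141.2
Vm = 24.1 · ln(0.083046) = 24.1 × (-2.4884) = -59.97 mV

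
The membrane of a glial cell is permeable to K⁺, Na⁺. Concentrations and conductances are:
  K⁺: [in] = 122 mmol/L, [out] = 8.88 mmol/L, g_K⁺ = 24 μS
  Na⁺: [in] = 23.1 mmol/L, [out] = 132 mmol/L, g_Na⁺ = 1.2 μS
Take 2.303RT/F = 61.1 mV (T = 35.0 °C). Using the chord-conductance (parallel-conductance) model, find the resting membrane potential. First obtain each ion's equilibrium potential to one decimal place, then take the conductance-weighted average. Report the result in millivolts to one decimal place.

-64.0 mV

E_K⁺ = (61.1/1)·log₁₀(8.88/122) = -69.5 mV
E_Na⁺ = (61.1/1)·log₁₀(132/23.1) = 46.3 mV
Vm = (Σ gᵢEᵢ)/(Σ gᵢ) = (24·-69.5 + 1.2·46.3) / (24 + 1.2)
= -1612.44 / 25.2 = -63.99 mV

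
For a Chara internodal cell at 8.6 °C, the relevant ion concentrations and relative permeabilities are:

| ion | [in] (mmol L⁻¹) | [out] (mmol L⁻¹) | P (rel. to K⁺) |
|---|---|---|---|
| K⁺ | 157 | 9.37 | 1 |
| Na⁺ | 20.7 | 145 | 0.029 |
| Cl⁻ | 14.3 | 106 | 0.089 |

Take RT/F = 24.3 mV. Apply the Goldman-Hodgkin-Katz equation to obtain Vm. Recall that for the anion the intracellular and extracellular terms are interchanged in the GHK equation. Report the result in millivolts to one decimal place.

Vm = 24.3 · ln[(Σ P·[cation]ₒ + Σ P·[anion]ᵢ) / (Σ P·[cation]ᵢ + Σ P·[anion]ₒ)]
Numerator = 1×9.37 + 0.029×145 + 0.089×14.3 = 14.85
Denominator = 1×157 + 0.029×20.7 + 0.089×106 = 167
Vm = 24.3 · ln(0.08889) = 24.3 × (-2.4204) = -58.81 mV

-58.8 mV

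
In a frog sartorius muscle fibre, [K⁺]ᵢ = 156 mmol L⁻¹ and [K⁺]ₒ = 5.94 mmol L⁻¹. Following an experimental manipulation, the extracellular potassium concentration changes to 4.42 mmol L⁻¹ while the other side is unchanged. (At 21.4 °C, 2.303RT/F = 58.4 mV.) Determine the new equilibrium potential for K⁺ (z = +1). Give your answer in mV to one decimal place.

-90.4 mV

After the shift: [K⁺]_out = 4.42, [K⁺]_in = 156 mmol L⁻¹.
E_new = (58.4/1)·log₁₀(4.42/156) = 58.40 · (-1.5477) = -90.39 mV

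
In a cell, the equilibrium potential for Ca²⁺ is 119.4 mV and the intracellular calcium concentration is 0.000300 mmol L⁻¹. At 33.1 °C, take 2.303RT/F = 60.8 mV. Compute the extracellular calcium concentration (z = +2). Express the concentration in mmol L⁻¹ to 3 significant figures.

2.54 mmol L⁻¹

Nernst: E = (60.8/2) · log₁₀([out]/[in]), so log₁₀([out]/[in]) = 119.4 × 2 / 60.8 = 3.9276.
[out]/[in] = 10^(3.9276) = 8465.
[out] = 8465 × 0.000300 = 2.54 mmol L⁻¹.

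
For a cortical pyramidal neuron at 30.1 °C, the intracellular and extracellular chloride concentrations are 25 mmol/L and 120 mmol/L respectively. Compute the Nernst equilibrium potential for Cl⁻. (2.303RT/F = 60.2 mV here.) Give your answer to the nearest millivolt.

-41 mV

E = (60.2/z) · log₁₀([Cl⁻]_out/[Cl⁻]_in) with z = -1.
For an anion, dividing by z = -1 reverses the sign.
= (60.2/-1) · log₁₀(120/25) = -60.20 · log₁₀(4.8)
= -60.20 · (0.6812) = -41.01 mV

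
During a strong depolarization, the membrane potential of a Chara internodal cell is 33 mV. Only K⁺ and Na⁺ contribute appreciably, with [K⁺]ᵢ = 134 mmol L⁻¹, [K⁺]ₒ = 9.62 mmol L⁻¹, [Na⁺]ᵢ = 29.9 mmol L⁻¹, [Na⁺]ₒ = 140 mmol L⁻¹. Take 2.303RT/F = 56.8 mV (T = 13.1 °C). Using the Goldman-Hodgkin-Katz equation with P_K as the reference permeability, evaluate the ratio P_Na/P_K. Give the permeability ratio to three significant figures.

Let α = P_Na/P_K. GHK: Vm = 56.8·log₁₀[(Kₒ + α·Naₒ)/(Kᵢ + α·Naᵢ)].
10^(Vm/56.8) = 10^(33.0/56.8) = 3.8105
So 3.8105·(Kᵢ + α·Naᵢ) = Kₒ + α·Naₒ → α = (3.8105·134.0 − 9.62) / (140.0 − 3.8105·29.9)
α = (510.6 − 9.62) / (140.0 − 113.9) = 501/26.07 = 19.22

19.2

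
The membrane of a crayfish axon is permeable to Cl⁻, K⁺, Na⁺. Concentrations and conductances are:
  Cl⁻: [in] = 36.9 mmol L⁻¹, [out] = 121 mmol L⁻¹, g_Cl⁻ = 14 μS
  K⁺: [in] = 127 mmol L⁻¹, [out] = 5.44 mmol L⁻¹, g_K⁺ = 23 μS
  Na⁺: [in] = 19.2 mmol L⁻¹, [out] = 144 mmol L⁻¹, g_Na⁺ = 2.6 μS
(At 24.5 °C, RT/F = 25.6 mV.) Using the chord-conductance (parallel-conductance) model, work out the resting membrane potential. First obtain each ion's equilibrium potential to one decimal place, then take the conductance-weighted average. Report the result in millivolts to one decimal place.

E_Cl⁻ = (25.6/-1)·ln(121/36.9) = -30.4 mV
E_K⁺ = (25.6/1)·ln(5.44/127) = -80.7 mV
E_Na⁺ = (25.6/1)·ln(144/19.2) = 51.6 mV
Vm = (Σ gᵢEᵢ)/(Σ gᵢ) = (14·-30.4 + 23·-80.7 + 2.6·51.6) / (14 + 23 + 2.6)
= -2147.54 / 39.6 = -54.23 mV

-54.2 mV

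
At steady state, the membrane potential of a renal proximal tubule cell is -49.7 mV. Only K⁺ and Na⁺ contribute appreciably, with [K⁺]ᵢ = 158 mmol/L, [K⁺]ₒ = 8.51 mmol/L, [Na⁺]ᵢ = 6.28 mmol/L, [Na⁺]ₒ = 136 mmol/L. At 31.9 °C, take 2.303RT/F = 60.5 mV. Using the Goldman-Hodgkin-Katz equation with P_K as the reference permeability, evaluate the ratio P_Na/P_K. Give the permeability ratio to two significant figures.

Let α = P_Na/P_K. GHK: Vm = 60.5·log₁₀[(Kₒ + α·Naₒ)/(Kᵢ + α·Naᵢ)].
10^(Vm/60.5) = 10^(-49.7/60.5) = 0.15084
So 0.15084·(Kᵢ + α·Naᵢ) = Kₒ + α·Naₒ → α = (0.15084·158.0 − 8.51) / (136.0 − 0.15084·6.28)
α = (23.83 − 8.51) / (136.0 − 0.9473) = 15.32/135.1 = 0.1135

0.11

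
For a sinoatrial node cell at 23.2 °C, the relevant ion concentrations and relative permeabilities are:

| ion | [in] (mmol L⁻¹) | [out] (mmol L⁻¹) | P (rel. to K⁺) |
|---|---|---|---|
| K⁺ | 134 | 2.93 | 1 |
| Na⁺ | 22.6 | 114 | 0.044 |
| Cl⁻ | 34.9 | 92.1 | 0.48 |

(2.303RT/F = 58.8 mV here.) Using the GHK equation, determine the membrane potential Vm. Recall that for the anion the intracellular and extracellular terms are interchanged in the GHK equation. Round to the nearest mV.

Vm = 58.8 · log₁₀[(Σ P·[cation]ₒ + Σ P·[anion]ᵢ) / (Σ P·[cation]ᵢ + Σ P·[anion]ₒ)]
Numerator = 1×2.93 + 0.044×114 + 0.48×34.9 = 24.7
Denominator = 1×134 + 0.044×22.6 + 0.48×92.1 = 179.2
Vm = 58.8 · log₁₀(0.13782) = 58.8 × (-0.8607) = -50.61 mV

-51 mV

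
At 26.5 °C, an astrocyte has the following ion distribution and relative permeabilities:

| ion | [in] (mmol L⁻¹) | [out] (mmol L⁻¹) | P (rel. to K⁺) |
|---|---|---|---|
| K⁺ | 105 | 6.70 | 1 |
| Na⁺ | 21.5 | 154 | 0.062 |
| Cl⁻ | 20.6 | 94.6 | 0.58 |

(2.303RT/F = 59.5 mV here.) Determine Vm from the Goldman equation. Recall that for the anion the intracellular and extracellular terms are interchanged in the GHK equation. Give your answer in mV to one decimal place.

Vm = 59.5 · log₁₀[(Σ P·[cation]ₒ + Σ P·[anion]ᵢ) / (Σ P·[cation]ᵢ + Σ P·[anion]ₒ)]
Numerator = 1×6.70 + 0.062×154 + 0.58×20.6 = 28.2
Denominator = 1×105 + 0.062×21.5 + 0.58×94.6 = 161.2
Vm = 59.5 · log₁₀(0.17491) = 59.5 × (-0.7572) = -45.05 mV

-45.1 mV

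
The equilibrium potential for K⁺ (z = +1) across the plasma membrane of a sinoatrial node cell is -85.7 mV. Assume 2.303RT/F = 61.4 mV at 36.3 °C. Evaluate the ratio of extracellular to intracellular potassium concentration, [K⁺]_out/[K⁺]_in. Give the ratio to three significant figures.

0.0402

log₁₀([out]/[in]) = E·z/(61.4) = -85.7 × 1 / 61.4 = -1.3958
[out]/[in] = 10^(-1.3958) = 0.0402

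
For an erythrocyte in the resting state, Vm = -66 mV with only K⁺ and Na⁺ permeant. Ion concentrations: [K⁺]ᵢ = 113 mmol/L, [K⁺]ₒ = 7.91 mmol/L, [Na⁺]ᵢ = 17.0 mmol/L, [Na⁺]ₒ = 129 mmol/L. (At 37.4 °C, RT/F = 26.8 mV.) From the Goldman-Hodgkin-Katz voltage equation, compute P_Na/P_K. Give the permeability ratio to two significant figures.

0.013

Let α = P_Na/P_K. GHK: Vm = 26.8·ln[(Kₒ + α·Naₒ)/(Kᵢ + α·Naᵢ)].
e^(Vm/26.8) = e^(-66.0/26.8) = 0.085206
So 0.085206·(Kᵢ + α·Naᵢ) = Kₒ + α·Naₒ → α = (0.085206·113.0 − 7.91) / (129.0 − 0.085206·17.0)
α = (9.628 − 7.91) / (129.0 − 1.448) = 1.718/127.6 = 0.01347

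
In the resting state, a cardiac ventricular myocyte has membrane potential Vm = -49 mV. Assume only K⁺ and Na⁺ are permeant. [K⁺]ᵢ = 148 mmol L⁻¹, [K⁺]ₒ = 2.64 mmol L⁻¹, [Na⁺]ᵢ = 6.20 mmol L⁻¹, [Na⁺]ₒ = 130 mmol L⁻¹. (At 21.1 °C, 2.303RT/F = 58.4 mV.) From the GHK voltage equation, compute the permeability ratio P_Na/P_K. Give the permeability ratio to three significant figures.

Let α = P_Na/P_K. GHK: Vm = 58.4·log₁₀[(Kₒ + α·Naₒ)/(Kᵢ + α·Naᵢ)].
10^(Vm/58.4) = 10^(-49.0/58.4) = 0.14486
So 0.14486·(Kᵢ + α·Naᵢ) = Kₒ + α·Naₒ → α = (0.14486·148.0 − 2.64) / (130.0 − 0.14486·6.2)
α = (21.44 − 2.64) / (130.0 − 0.8982) = 18.8/129.1 = 0.1456

0.146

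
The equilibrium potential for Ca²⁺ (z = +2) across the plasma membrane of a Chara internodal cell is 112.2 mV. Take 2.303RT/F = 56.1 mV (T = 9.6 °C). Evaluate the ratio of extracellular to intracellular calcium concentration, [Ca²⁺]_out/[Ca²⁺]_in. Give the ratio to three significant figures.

log₁₀([out]/[in]) = E·z/(56.1) = 112.2 × 2 / 56.1 = 4.0000
[out]/[in] = 10^(4.0000) = 1e+04

10000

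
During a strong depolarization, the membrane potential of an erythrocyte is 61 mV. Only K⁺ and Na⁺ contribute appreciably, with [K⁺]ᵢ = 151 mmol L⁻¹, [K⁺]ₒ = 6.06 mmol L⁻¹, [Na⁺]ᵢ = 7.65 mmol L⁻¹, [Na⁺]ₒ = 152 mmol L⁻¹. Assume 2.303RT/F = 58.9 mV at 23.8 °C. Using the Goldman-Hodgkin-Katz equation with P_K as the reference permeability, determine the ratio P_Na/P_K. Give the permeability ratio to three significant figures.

Let α = P_Na/P_K. GHK: Vm = 58.9·log₁₀[(Kₒ + α·Naₒ)/(Kᵢ + α·Naᵢ)].
10^(Vm/58.9) = 10^(61.0/58.9) = 10.856
So 10.856·(Kᵢ + α·Naᵢ) = Kₒ + α·Naₒ → α = (10.856·151.0 − 6.06) / (152.0 − 10.856·7.65)
α = (1639 − 6.06) / (152.0 − 83.05) = 1633/68.95 = 23.68

23.7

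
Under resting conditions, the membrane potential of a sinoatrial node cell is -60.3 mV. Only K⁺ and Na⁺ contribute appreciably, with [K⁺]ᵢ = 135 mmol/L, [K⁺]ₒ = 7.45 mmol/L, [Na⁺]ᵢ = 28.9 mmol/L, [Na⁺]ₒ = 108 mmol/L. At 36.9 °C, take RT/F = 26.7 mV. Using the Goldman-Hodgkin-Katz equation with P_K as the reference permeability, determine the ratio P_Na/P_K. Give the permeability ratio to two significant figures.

0.063

Let α = P_Na/P_K. GHK: Vm = 26.7·ln[(Kₒ + α·Naₒ)/(Kᵢ + α·Naᵢ)].
e^(Vm/26.7) = e^(-60.3/26.7) = 0.10451
So 0.10451·(Kᵢ + α·Naᵢ) = Kₒ + α·Naₒ → α = (0.10451·135.0 − 7.45) / (108.0 − 0.10451·28.9)
α = (14.11 − 7.45) / (108.0 − 3.02) = 6.659/105 = 0.06344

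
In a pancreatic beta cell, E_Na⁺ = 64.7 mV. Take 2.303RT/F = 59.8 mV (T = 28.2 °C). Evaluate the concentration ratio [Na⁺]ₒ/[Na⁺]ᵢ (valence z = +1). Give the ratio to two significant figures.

log₁₀([out]/[in]) = E·z/(59.8) = 64.7 × 1 / 59.8 = 1.0819
[out]/[in] = 10^(1.0819) = 12.08

12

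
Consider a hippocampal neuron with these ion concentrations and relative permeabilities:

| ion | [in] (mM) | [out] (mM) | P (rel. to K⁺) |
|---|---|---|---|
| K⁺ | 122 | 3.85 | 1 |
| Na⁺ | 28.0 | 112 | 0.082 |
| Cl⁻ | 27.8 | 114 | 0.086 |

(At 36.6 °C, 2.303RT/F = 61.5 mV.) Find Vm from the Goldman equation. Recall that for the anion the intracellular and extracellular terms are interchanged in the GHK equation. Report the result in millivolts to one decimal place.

Vm = 61.5 · log₁₀[(Σ P·[cation]ₒ + Σ P·[anion]ᵢ) / (Σ P·[cation]ᵢ + Σ P·[anion]ₒ)]
Numerator = 1×3.85 + 0.082×112 + 0.086×27.8 = 15.42
Denominator = 1×122 + 0.082×28.0 + 0.086×114 = 134.1
Vm = 61.5 · log₁₀(0.11502) = 61.5 × (-0.9392) = -57.76 mV

-57.8 mV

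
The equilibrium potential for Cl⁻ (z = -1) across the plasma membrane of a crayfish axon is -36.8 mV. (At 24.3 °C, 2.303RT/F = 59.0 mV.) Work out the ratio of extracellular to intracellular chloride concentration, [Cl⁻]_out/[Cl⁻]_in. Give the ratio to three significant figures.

4.20

log₁₀([out]/[in]) = E·z/(59.0) = -36.8 × -1 / 59.0 = 0.6237
[out]/[in] = 10^(0.6237) = 4.205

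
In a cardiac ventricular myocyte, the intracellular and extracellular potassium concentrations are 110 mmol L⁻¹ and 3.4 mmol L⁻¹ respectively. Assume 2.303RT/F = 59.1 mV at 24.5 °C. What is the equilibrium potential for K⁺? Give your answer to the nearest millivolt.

E = (59.1/z) · log₁₀([K⁺]_out/[K⁺]_in) with z = +1.
= (59.1/1) · log₁₀(3.4/110) = 59.10 · log₁₀(0.03091)
= 59.10 · (-1.5099) = -89.24 mV

-89 mV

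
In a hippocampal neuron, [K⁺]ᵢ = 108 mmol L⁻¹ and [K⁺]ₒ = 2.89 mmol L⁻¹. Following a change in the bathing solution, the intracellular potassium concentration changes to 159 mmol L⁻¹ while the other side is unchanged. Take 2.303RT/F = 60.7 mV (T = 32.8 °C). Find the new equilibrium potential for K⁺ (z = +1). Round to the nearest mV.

-106 mV

After the shift: [K⁺]_out = 2.89, [K⁺]_in = 159 mmol L⁻¹.
E_new = (60.7/1)·log₁₀(2.89/159) = 60.70 · (-1.7405) = -105.65 mV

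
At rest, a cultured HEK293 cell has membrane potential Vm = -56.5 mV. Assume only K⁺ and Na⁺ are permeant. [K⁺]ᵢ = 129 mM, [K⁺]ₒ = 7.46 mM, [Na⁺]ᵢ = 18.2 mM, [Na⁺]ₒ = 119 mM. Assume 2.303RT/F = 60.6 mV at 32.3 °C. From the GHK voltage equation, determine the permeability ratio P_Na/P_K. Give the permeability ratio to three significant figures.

0.0652

Let α = P_Na/P_K. GHK: Vm = 60.6·log₁₀[(Kₒ + α·Naₒ)/(Kᵢ + α·Naᵢ)].
10^(Vm/60.6) = 10^(-56.5/60.6) = 0.11686
So 0.11686·(Kᵢ + α·Naᵢ) = Kₒ + α·Naₒ → α = (0.11686·129.0 − 7.46) / (119.0 − 0.11686·18.2)
α = (15.07 − 7.46) / (119.0 − 2.127) = 7.615/116.9 = 0.06515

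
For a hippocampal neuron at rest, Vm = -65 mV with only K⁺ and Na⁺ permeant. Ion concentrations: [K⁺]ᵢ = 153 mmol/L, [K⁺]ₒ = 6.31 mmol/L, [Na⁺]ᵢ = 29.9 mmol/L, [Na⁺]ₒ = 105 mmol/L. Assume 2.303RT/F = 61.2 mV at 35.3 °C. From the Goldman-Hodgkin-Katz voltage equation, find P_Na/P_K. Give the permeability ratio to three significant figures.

Let α = P_Na/P_K. GHK: Vm = 61.2·log₁₀[(Kₒ + α·Naₒ)/(Kᵢ + α·Naᵢ)].
10^(Vm/61.2) = 10^(-65.0/61.2) = 0.086678
So 0.086678·(Kᵢ + α·Naᵢ) = Kₒ + α·Naₒ → α = (0.086678·153.0 − 6.31) / (105.0 − 0.086678·29.9)
α = (13.26 − 6.31) / (105.0 − 2.592) = 6.952/102.4 = 0.06788

0.0679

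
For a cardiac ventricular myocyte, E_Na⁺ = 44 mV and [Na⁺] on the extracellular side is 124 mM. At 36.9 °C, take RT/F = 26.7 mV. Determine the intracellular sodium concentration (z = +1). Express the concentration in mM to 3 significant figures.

Nernst: E = (26.7/1) · ln([out]/[in]), so ln([out]/[in]) = 44.0 × 1 / 26.7 = 1.6479.
[out]/[in] = e^(1.6479) = 5.196.
[in] = 124 / 5.196 = 23.86 mM.

23.9 mM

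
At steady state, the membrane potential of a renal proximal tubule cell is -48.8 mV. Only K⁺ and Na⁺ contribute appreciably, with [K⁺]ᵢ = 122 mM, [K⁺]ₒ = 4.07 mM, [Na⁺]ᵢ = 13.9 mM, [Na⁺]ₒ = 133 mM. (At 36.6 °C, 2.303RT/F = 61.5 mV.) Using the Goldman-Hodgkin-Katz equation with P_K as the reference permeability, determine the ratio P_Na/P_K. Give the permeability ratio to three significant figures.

Let α = P_Na/P_K. GHK: Vm = 61.5·log₁₀[(Kₒ + α·Naₒ)/(Kᵢ + α·Naᵢ)].
10^(Vm/61.5) = 10^(-48.8/61.5) = 0.16088
So 0.16088·(Kᵢ + α·Naᵢ) = Kₒ + α·Naₒ → α = (0.16088·122.0 − 4.07) / (133.0 − 0.16088·13.9)
α = (19.63 − 4.07) / (133.0 − 2.236) = 15.56/130.8 = 0.119

0.119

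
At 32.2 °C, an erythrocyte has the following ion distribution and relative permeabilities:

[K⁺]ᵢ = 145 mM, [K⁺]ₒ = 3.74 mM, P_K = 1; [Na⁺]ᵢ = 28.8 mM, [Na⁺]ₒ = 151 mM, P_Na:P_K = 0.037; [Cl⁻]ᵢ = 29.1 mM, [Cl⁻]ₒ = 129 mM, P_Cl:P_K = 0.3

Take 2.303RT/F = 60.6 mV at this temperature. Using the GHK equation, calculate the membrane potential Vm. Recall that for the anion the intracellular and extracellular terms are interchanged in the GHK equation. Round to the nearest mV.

-61 mV

Vm = 60.6 · log₁₀[(Σ P·[cation]ₒ + Σ P·[anion]ᵢ) / (Σ P·[cation]ᵢ + Σ P·[anion]ₒ)]
Numerator = 1×3.74 + 0.037×151 + 0.3×29.1 = 18.06
Denominator = 1×145 + 0.037×28.8 + 0.3×129 = 184.8
Vm = 60.6 · log₁₀(0.097729) = 60.6 × (-1.0100) = -61.20 mV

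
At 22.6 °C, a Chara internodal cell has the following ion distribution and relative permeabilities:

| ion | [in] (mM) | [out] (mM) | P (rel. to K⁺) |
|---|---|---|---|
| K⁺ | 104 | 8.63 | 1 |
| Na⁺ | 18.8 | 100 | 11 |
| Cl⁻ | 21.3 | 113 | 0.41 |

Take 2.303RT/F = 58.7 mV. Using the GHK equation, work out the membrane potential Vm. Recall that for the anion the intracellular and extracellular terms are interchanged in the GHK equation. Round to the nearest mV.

29 mV

Vm = 58.7 · log₁₀[(Σ P·[cation]ₒ + Σ P·[anion]ᵢ) / (Σ P·[cation]ᵢ + Σ P·[anion]ₒ)]
Numerator = 1×8.63 + 11×100 + 0.41×21.3 = 1117
Denominator = 1×104 + 11×18.8 + 0.41×113 = 357.1
Vm = 58.7 · log₁₀(3.1287) = 58.7 × (0.4954) = 29.08 mV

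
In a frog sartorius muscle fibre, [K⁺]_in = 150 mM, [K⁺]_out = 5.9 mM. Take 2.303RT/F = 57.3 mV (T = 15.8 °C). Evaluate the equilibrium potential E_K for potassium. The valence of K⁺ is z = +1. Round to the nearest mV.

E = (57.3/z) · log₁₀([K⁺]_out/[K⁺]_in) with z = +1.
= (57.3/1) · log₁₀(5.9/150) = 57.30 · log₁₀(0.03933)
= 57.30 · (-1.4052) = -80.52 mV

-81 mV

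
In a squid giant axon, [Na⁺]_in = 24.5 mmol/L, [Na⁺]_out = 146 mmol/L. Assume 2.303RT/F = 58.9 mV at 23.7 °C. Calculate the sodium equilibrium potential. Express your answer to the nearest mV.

46 mV

E = (58.9/z) · log₁₀([Na⁺]_out/[Na⁺]_in) with z = +1.
= (58.9/1) · log₁₀(146/24.5) = 58.90 · log₁₀(5.959)
= 58.90 · (0.7752) = 45.66 mV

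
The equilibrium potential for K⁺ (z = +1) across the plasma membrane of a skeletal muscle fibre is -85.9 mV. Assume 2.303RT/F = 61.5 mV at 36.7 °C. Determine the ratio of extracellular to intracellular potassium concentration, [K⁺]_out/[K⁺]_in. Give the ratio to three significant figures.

0.0401

log₁₀([out]/[in]) = E·z/(61.5) = -85.9 × 1 / 61.5 = -1.3967
[out]/[in] = 10^(-1.3967) = 0.04011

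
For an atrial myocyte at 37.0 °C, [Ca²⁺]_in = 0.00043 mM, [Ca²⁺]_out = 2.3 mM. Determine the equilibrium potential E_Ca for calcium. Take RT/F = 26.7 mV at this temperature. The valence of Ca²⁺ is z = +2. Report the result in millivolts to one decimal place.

114.6 mV

E = (26.7/z) · ln([Ca²⁺]_out/[Ca²⁺]_in) with z = +2.
= (26.7/2) · ln(2.3/0.00043) = 13.35 · ln(5349)
= 13.35 · (8.5846) = 114.60 mV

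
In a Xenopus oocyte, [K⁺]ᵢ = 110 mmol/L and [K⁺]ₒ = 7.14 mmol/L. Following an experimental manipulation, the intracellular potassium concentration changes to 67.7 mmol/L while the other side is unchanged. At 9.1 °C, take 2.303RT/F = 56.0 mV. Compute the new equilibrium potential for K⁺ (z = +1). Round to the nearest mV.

-55 mV

After the shift: [K⁺]_out = 7.14, [K⁺]_in = 67.7 mmol/L.
E_new = (56.0/1)·log₁₀(7.14/67.7) = 56.00 · (-0.9769) = -54.71 mV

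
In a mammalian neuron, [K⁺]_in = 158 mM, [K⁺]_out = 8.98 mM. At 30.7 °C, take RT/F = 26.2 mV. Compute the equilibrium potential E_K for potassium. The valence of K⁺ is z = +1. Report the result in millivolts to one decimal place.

E = (26.2/z) · ln([K⁺]_out/[K⁺]_in) with z = +1.
= (26.2/1) · ln(8.98/158) = 26.20 · ln(0.05684)
= 26.20 · (-2.8676) = -75.13 mV

-75.1 mV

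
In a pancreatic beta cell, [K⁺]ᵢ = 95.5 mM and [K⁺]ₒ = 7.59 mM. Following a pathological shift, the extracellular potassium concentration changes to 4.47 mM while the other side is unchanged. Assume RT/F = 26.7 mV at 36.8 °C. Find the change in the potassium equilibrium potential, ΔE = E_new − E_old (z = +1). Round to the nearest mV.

E_old = (26.7/1)·ln(7.59/95.5) = -67.61 mV
E_new = (26.7/1)·ln(4.47/95.5) = -81.75 mV
ΔE = -81.75 − (-67.61) = -14.14 mV

-14 mV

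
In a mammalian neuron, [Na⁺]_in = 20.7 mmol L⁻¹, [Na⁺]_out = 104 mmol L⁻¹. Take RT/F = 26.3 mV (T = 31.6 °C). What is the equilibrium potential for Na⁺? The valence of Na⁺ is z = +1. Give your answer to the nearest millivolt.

42 mV

E = (26.3/z) · ln([Na⁺]_out/[Na⁺]_in) with z = +1.
= (26.3/1) · ln(104/20.7) = 26.30 · ln(5.024)
= 26.30 · (1.6143) = 42.45 mV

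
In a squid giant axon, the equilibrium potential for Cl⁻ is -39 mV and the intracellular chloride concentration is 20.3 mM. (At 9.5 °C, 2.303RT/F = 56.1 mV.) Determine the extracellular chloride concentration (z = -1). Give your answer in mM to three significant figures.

101 mM

Nernst: E = (56.1/-1) · log₁₀([out]/[in]), so log₁₀([out]/[in]) = -39.0 × -1 / 56.1 = 0.6952.
[out]/[in] = 10^(0.6952) = 4.957.
[out] = 4.957 × 20.3 = 100.6 mM.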